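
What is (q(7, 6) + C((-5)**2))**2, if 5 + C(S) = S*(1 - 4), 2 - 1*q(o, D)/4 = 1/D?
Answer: 47524/9 ≈ 5280.4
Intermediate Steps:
q(o, D) = 8 - 4/D
C(S) = -5 - 3*S (C(S) = -5 + S*(1 - 4) = -5 + S*(-3) = -5 - 3*S)
(q(7, 6) + C((-5)**2))**2 = ((8 - 4/6) + (-5 - 3*(-5)**2))**2 = ((8 - 4*1/6) + (-5 - 3*25))**2 = ((8 - 2/3) + (-5 - 75))**2 = (22/3 - 80)**2 = (-218/3)**2 = 47524/9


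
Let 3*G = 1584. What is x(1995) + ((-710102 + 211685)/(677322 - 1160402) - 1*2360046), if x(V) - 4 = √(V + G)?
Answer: -1140088590943/483080 + 29*√3 ≈ -2.3600e+6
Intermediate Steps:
G = 528 (G = (⅓)*1584 = 528)
x(V) = 4 + √(528 + V) (x(V) = 4 + √(V + 528) = 4 + √(528 + V))
x(1995) + ((-710102 + 211685)/(677322 - 1160402) - 1*2360046) = (4 + √(528 + 1995)) + ((-710102 + 211685)/(677322 - 1160402) - 1*2360046) = (4 + √2523) + (-498417/(-483080) - 2360046) = (4 + 29*√3) + (-498417*(-1/483080) - 2360046) = (4 + 29*√3) + (498417/483080 - 2360046) = (4 + 29*√3) - 1140090523263/483080 = -1140088590943/483080 + 29*√3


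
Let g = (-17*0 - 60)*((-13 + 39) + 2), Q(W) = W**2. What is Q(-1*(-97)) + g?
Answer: 7729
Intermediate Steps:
g = -1680 (g = (0 - 60)*(26 + 2) = -60*28 = -1680)
Q(-1*(-97)) + g = (-1*(-97))**2 - 1680 = 97**2 - 1680 = 9409 - 1680 = 7729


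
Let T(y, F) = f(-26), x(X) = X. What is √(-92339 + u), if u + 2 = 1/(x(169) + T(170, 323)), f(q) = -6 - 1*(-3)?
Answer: I*√2544548430/166 ≈ 303.88*I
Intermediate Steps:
f(q) = -3 (f(q) = -6 + 3 = -3)
T(y, F) = -3
u = -331/166 (u = -2 + 1/(169 - 3) = -2 + 1/166 = -331/166 ≈ -1.9940)
√(-92339 + u) = √(-92339 - 331/166) = √(-15328605/166) = I*√2544548430/166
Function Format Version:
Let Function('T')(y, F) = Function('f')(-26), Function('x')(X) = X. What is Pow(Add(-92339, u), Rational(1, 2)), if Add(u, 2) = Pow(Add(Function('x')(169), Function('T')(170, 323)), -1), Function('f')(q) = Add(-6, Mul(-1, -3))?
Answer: Mul(Rational(1, 166), I, Pow(2544548430, Rational(1, 2))) ≈ Mul(303.88, I)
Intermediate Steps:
Function('f')(q) = -3 (Function('f')(q) = Add(-6, 3) = -3)
Function('T')(y, F) = -3
u = Rational(-331, 166) (u = Add(-2, Pow(Add(169, -3), -1)) = Add(-2, Pow(166, -1)) = Add(-2, Rational(1, 166)) = Rational(-331, 166) ≈ -1.9940)
Pow(Add(-92339, u), Rational(1, 2)) = Pow(Add(-92339, Rational(-331, 166)), Rational(1, 2)) = Pow(Rational(-15328605, 166), Rational(1, 2)) = Mul(Rational(1, 166), I, Pow(2544548430, Rational(1, 2)))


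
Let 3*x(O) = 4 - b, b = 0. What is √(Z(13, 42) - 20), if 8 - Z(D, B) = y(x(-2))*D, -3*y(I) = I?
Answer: 2*I*√14/3 ≈ 2.4944*I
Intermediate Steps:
x(O) = 4/3 (x(O) = (4 - 1*0)/3 = (4 + 0)/3 = (⅓)*4 = 4/3)
y(I) = -I/3
Z(D, B) = 8 + 4*D/9 (Z(D, B) = 8 - (-⅓*4/3)*D = 8 - (-4)*D/9 = 8 + 4*D/9)
√(Z(13, 42) - 20) = √((8 + (4/9)*13) - 20) = √((8 + 52/9) - 20) = √(124/9 - 20) = √(-56/9) = 2*I*√14/3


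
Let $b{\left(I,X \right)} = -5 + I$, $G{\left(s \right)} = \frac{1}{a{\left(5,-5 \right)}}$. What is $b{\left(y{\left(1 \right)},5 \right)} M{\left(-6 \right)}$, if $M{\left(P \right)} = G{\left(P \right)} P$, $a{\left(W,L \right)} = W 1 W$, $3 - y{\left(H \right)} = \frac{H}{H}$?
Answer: $\frac{18}{25} \approx 0.72$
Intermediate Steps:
$y{\left(H \right)} = 2$ ($y{\left(H \right)} = 3 - \frac{H}{H} = 3 - 1 = 2$)
$a{\left(W,L \right)} = W^{2}$ ($a{\left(W,L \right)} = W W = W^{2}$)
$G{\left(s \right)} = \frac{1}{25}$ ($G{\left(s \right)} = \frac{1}{5^{2}} = \frac{1}{25}$)
$M{\left(P \right)} = \frac{P}{25}$
$b{\left(y{\left(1 \right)},5 \right)} M{\left(-6 \right)} = \left(-5 + 2\right) \frac{1}{25} \left(-6\right) = \left(-3\right) \left(- \frac{6}{25}\right) = \frac{18}{25}$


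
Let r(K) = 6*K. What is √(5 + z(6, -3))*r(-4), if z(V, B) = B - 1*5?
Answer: -24*I*√3 ≈ -41.569*I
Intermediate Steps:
z(V, B) = -5 + B (z(V, B) = B - 5 = -5 + B)
√(5 + z(6, -3))*r(-4) = √(5 + (-5 - 3))*(6*(-4)) = √(5 - 8)*(-24) = √(-3)*(-24) = (I*√3)*(-24) = -24*I*√3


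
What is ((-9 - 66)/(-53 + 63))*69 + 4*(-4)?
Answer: -1067/2 ≈ -533.50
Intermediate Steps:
((-9 - 66)/(-53 + 63))*69 + 4*(-4) = -75/10*69 - 16 = -75*⅒*69 - 16 = -15/2*69 - 16 = -1035/2 - 16 = -1067/2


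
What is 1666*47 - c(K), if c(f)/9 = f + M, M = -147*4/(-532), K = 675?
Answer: 1372124/19 ≈ 72217.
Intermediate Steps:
M = 21/19 (M = -588*(-1/532) = 21/19 ≈ 1.1053)
c(f) = 189/19 + 9*f (c(f) = 9*(f + 21/19) = 9*(21/19 + f) = 189/19 + 9*f)
1666*47 - c(K) = 1666*47 - (189/19 + 9*675) = 78302 - (189/19 + 6075) = 78302 - 1*115614/19 = 78302 - 115614/19 = 1372124/19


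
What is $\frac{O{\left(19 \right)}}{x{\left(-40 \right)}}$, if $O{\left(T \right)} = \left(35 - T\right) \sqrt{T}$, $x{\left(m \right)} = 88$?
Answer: $\frac{2 \sqrt{19}}{11} \approx 0.79253$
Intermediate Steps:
$O{\left(T \right)} = \sqrt{T} \left(35 - T\right)$
$\frac{O{\left(19 \right)}}{x{\left(-40 \right)}} = \frac{\sqrt{19} \left(35 - 19\right)}{88} = \sqrt{19} \left(35 - 19\right) \frac{1}{88} = \sqrt{19} \cdot 16 \cdot \frac{1}{88} = 16 \sqrt{19} \cdot \frac{1}{88} = \frac{2 \sqrt{19}}{11}$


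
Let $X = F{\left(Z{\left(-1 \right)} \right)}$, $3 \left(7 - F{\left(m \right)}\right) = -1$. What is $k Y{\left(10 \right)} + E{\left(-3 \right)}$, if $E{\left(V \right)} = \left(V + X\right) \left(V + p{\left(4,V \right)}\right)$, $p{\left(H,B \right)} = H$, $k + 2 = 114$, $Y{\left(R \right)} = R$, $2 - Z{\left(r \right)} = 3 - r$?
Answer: $\frac{3373}{3} \approx 1124.3$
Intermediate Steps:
$Z{\left(r \right)} = -1 + r$ ($Z{\left(r \right)} = 2 - \left(3 - r\right) = 2 + \left(-3 + r\right) = -1 + r$)
$F{\left(m \right)} = \frac{22}{3}$ ($F{\left(m \right)} = 7 - - \frac{1}{3} = 7 + \frac{1}{3} = \frac{22}{3}$)
$k = 112$ ($k = -2 + 114 = 112$)
$X = \frac{22}{3} \approx 7.3333$
$E{\left(V \right)} = \left(4 + V\right) \left(\frac{22}{3} + V\right)$ ($E{\left(V \right)} = \left(V + \frac{22}{3}\right) \left(V + 4\right) = \left(\frac{22}{3} + V\right) \left(4 + V\right) = \left(4 + V\right) \left(\frac{22}{3} + V\right)$)
$k Y{\left(10 \right)} + E{\left(-3 \right)} = 112 \cdot 10 + \left(\frac{88}{3} + \left(-3\right)^{2} + \frac{34}{3} \left(-3\right)\right) = 1120 + \left(\frac{88}{3} + 9 - 34\right) = 1120 + \frac{13}{3} = \frac{3373}{3}$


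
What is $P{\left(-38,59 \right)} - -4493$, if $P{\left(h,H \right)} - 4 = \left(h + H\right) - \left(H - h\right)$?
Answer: $4421$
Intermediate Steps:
$P{\left(h,H \right)} = 4 + 2 h$ ($P{\left(h,H \right)} = 4 + \left(\left(h + H\right) - \left(H - h\right)\right) = 4 + \left(\left(H + h\right) - \left(H - h\right)\right) = 4 + 2 h$)
$P{\left(-38,59 \right)} - -4493 = \left(4 + 2 \left(-38\right)\right) - -4493 = \left(4 - 76\right) + 4493 = -72 + 4493 = 4421$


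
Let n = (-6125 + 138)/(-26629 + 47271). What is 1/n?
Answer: -20642/5987 ≈ -3.4478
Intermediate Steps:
n = -5987/20642 ≈ -0.29004
1/n = 1/(-5987/20642) = -20642/5987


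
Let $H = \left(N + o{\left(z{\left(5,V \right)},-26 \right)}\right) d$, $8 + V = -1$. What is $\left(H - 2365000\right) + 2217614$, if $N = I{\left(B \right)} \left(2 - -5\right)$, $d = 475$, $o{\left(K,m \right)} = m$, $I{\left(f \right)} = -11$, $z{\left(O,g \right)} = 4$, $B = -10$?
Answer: $-196311$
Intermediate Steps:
$V = -9$ ($V = -8 - 1 = -9$)
$N = -77$ ($N = - 11 \left(2 - -5\right) = - 11 \left(2 + 5\right) = \left(-11\right) 7 = -77$)
$H = -48925$ ($H = \left(-77 - 26\right) 475 = \left(-103\right) 475 = -48925$)
$\left(H - 2365000\right) + 2217614 = \left(-48925 - 2365000\right) + 2217614 = -2413925 + 2217614 = -196311$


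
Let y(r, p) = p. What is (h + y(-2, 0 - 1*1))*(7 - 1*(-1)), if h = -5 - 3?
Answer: -72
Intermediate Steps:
h = -8
(h + y(-2, 0 - 1*1))*(7 - 1*(-1)) = (-8 + (0 - 1*1))*(7 - 1*(-1)) = (-8 + (0 - 1))*(7 + 1) = (-8 - 1)*8 = -9*8 = -72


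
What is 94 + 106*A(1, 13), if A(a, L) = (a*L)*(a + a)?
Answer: 2850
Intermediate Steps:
A(a, L) = 2*L*a**2 (A(a, L) = (L*a)*(2*a) = 2*L*a**2)
94 + 106*A(1, 13) = 94 + 106*(2*13*1**2) = 94 + 106*(2*13*1) = 94 + 106*26 = 94 + 2756 = 2850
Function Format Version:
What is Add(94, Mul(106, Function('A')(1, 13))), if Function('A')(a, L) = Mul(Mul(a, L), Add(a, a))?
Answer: 2850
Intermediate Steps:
Function('A')(a, L) = Mul(2, L, Pow(a, 2)) (Function('A')(a, L) = Mul(Mul(L, a), Mul(2, a)) = Mul(2, L, Pow(a, 2)))
Add(94, Mul(106, Function('A')(1, 13))) = Add(94, Mul(106, Mul(2, 13, Pow(1, 2)))) = Add(94, Mul(106, Mul(2, 13, 1))) = Add(94, Mul(106, 26)) = Add(94, 2756) = 2850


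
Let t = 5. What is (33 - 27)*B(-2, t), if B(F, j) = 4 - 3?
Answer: 6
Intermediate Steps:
B(F, j) = 1
(33 - 27)*B(-2, t) = (33 - 27)*1 = 6*1 = 6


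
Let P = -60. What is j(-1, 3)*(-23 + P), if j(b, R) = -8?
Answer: 664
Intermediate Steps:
j(-1, 3)*(-23 + P) = -8*(-23 - 60) = -8*(-83) = 664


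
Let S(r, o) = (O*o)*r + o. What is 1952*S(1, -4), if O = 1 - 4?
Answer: 15616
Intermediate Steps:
O = -3
S(r, o) = o - 3*o*r (S(r, o) = (-3*o)*r + o = -3*o*r + o = o - 3*o*r)
1952*S(1, -4) = 1952*(-4*(1 - 3*1)) = 1952*(-4*(1 - 3)) = 1952*(-4*(-2)) = 1952*8 = 15616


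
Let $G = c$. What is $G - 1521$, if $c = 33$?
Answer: $-1488$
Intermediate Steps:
$G = 33$
$G - 1521 = 33 - 1521 = -1488$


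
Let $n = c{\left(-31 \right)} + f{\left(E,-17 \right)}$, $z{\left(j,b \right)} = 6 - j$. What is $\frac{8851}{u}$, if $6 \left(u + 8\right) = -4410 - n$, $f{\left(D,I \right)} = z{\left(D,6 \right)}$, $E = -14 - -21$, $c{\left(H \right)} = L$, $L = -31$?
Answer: $- \frac{26553}{2213} \approx -11.999$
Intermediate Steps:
$c{\left(H \right)} = -31$
$E = 7$ ($E = -14 + 21 = 7$)
$f{\left(D,I \right)} = 6 - D$
$n = -32$ ($n = -31 + \left(6 - 7\right) = -31 - 1 = -32$)
$u = - \frac{2213}{3}$ ($u = -8 + \frac{-4410 - -32}{6} = -8 + \frac{-4410 + 32}{6} = -8 + \frac{1}{6} \left(-4378\right) = -8 - \frac{2189}{3} = - \frac{2213}{3} \approx -737.67$)
$\frac{8851}{u} = \frac{8851}{- \frac{2213}{3}} = 8851 \left(- \frac{3}{2213}\right) = - \frac{26553}{2213}$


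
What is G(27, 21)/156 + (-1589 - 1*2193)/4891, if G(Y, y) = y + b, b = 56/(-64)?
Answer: -3932485/6103968 ≈ -0.64425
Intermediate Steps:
b = -7/8 (b = 56*(-1/64) = -7/8 ≈ -0.87500)
G(Y, y) = -7/8 + y (G(Y, y) = y - 7/8 = -7/8 + y)
G(27, 21)/156 + (-1589 - 1*2193)/4891 = (-7/8 + 21)/156 + (-1589 - 1*2193)/4891 = (161/8)*(1/156) + (-1589 - 2193)*(1/4891) = 161/1248 - 3782*1/4891 = 161/1248 - 3782/4891 = -3932485/6103968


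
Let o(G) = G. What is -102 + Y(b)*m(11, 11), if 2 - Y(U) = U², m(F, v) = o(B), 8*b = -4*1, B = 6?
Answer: -183/2 ≈ -91.500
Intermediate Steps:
b = -½ (b = (-4*1)/8 = (⅛)*(-4) = -½ ≈ -0.50000)
m(F, v) = 6
Y(U) = 2 - U²
-102 + Y(b)*m(11, 11) = -102 + (2 - (-½)²)*6 = -102 + (2 - 1*¼)*6 = -102 + (2 - ¼)*6 = -102 + (7/4)*6 = -102 + 21/2 = -183/2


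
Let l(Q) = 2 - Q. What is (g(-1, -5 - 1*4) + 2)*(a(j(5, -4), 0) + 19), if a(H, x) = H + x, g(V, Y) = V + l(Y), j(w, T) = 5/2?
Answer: 258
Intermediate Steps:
j(w, T) = 5/2 (j(w, T) = 5*(½) = 5/2)
g(V, Y) = 2 + V - Y (g(V, Y) = V + (2 - Y) = 2 + V - Y)
(g(-1, -5 - 1*4) + 2)*(a(j(5, -4), 0) + 19) = ((2 - 1 - (-5 - 1*4)) + 2)*((5/2 + 0) + 19) = ((2 - 1 - (-5 - 4)) + 2)*(5/2 + 19) = ((2 - 1 - 1*(-9)) + 2)*(43/2) = ((2 - 1 + 9) + 2)*(43/2) = (10 + 2)*(43/2) = 12*(43/2) = 258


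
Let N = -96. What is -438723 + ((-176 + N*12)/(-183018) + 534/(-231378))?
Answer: -1548192715797410/3528861567 ≈ -4.3872e+5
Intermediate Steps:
-438723 + ((-176 + N*12)/(-183018) + 534/(-231378)) = -438723 + ((-176 - 96*12)/(-183018) + 534/(-231378)) = -438723 + ((-176 - 1152)*(-1/183018) + 534*(-1/231378)) = -438723 + (-1328*(-1/183018) - 89/38563) = -438723 + (664/91509 - 89/38563) = -438723 + 17461531/3528861567 = -1548192715797410/3528861567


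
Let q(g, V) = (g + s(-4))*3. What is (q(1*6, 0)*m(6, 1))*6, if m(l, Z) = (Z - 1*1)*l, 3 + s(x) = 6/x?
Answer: 0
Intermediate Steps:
s(x) = -3 + 6/x
m(l, Z) = l*(-1 + Z) (m(l, Z) = (Z - 1)*l = (-1 + Z)*l = l*(-1 + Z))
q(g, V) = -27/2 + 3*g (q(g, V) = (g + (-3 + 6/(-4)))*3 = (g + (-3 + 6*(-¼)))*3 = (g + (-3 - 3/2))*3 = (g - 9/2)*3 = (-9/2 + g)*3 = -27/2 + 3*g)
(q(1*6, 0)*m(6, 1))*6 = ((-27/2 + 3*(1*6))*(6*(-1 + 1)))*6 = ((-27/2 + 3*6)*(6*0))*6 = ((-27/2 + 18)*0)*6 = ((9/2)*0)*6 = 0*6 = 0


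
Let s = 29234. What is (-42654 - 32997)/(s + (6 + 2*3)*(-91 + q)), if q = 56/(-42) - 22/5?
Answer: -378255/140366 ≈ -2.6948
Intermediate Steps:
q = -86/15 (q = 56*(-1/42) - 22*⅕ = -4/3 - 22/5 = -86/15 ≈ -5.7333)
(-42654 - 32997)/(s + (6 + 2*3)*(-91 + q)) = (-42654 - 32997)/(29234 + (6 + 2*3)*(-91 - 86/15)) = -75651/(29234 + (6 + 6)*(-1451/15)) = -75651/(29234 + 12*(-1451/15)) = -75651/(29234 - 5804/5) = -75651/140366/5 = -75651*5/140366 = -378255/140366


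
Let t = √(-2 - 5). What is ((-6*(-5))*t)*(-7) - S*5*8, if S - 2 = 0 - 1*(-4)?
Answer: -240 - 210*I*√7 ≈ -240.0 - 555.61*I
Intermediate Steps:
t = I*√7 (t = √(-7) = I*√7 ≈ 2.6458*I)
S = 6 (S = 2 + (0 - 1*(-4)) = 2 + (0 + 4) = 2 + 4 = 6)
((-6*(-5))*t)*(-7) - S*5*8 = ((-6*(-5))*(I*√7))*(-7) - 6*5*8 = ((-1*(-30))*(I*√7))*(-7) - 30*8 = (30*(I*√7))*(-7) - 1*240 = (30*I*√7)*(-7) - 240 = -210*I*√7 - 240 = -240 - 210*I*√7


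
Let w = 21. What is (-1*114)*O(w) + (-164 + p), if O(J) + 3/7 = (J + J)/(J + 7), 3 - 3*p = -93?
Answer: -1779/7 ≈ -254.14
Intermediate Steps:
p = 32 (p = 1 - 1/3*(-93) = 1 + 31 = 32)
O(J) = -3/7 + 2*J/(7 + J) (O(J) = -3/7 + (J + J)/(J + 7) = -3/7 + (2*J)/(7 + J) = -3/7 + 2*J/(7 + J))
(-1*114)*O(w) + (-164 + p) = (-1*114)*((-21 + 11*21)/(7*(7 + 21))) + (-164 + 32) = -114*(-21 + 231)/(7*28) - 132 = -114*210/(7*28) - 132 = -114*15/14 - 132 = -855/7 - 132 = -1779/7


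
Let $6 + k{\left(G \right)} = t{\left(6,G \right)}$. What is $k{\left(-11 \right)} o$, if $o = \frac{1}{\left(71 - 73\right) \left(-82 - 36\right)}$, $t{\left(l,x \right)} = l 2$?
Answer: $\frac{3}{118} \approx 0.025424$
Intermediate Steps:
$t{\left(l,x \right)} = 2 l$
$k{\left(G \right)} = 6$ ($k{\left(G \right)} = -6 + 2 \cdot 6 = -6 + 12 = 6$)
$o = \frac{1}{236}$ ($o = \frac{1}{\left(-2\right) \left(-118\right)} = \frac{1}{236} \approx 0.0042373$)
$k{\left(-11 \right)} o = 6 \cdot \frac{1}{236} = \frac{3}{118}$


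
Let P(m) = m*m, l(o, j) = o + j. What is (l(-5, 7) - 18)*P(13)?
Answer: -2704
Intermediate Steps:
l(o, j) = j + o
P(m) = m²
(l(-5, 7) - 18)*P(13) = ((7 - 5) - 18)*13² = (2 - 18)*169 = -16*169 = -2704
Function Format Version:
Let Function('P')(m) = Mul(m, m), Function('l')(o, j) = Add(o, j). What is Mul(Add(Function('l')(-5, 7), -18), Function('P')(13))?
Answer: -2704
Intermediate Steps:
Function('l')(o, j) = Add(j, o)
Function('P')(m) = Pow(m, 2)
Mul(Add(Function('l')(-5, 7), -18), Function('P')(13)) = Mul(Add(Add(7, -5), -18), Pow(13, 2)) = Mul(Add(2, -18), 169) = Mul(-16, 169) = -2704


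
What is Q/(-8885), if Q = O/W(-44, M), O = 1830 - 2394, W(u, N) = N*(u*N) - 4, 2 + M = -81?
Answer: -47/224435100 ≈ -2.0941e-7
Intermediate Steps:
M = -83 (M = -2 - 81 = -83)
W(u, N) = -4 + u*N² (W(u, N) = N*(N*u) - 4 = u*N² - 4 = -4 + u*N²)
O = -564
Q = 47/25260 (Q = -564/(-4 - 44*(-83)²) = -564/(-4 - 44*6889) = -564/(-4 - 303116) = -564/(-303120) = -564*(-1/303120) = 47/25260 ≈ 0.0018606)
Q/(-8885) = (47/25260)/(-8885) = (47/25260)*(-1/8885) = -47/224435100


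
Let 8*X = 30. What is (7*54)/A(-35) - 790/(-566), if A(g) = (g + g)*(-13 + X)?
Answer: 103639/52355 ≈ 1.9795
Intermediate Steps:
X = 15/4 (X = (1/8)*30 = 15/4 ≈ 3.7500)
A(g) = -37*g/2 (A(g) = (g + g)*(-13 + 15/4) = (2*g)*(-37/4) = -37*g/2)
(7*54)/A(-35) - 790/(-566) = (7*54)/((-37/2*(-35))) - 790/(-566) = 378/(1295/2) - 790*(-1/566) = 378*(2/1295) + 395/283 = 108/185 + 395/283 = 103639/52355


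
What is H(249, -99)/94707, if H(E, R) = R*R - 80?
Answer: 9721/94707 ≈ 0.10264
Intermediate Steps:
H(E, R) = -80 + R**2 (H(E, R) = R**2 - 80 = -80 + R**2)
H(249, -99)/94707 = (-80 + (-99)**2)/94707 = (-80 + 9801)*(1/94707) = 9721*(1/94707) = 9721/94707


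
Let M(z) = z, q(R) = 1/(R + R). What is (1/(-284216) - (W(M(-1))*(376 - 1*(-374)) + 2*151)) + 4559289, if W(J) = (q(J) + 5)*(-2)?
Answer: 1297655507191/284216 ≈ 4.5657e+6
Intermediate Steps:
q(R) = 1/(2*R)
W(J) = -10 - 1/J (W(J) = (1/(2*J) + 5)*(-2) = (5 + 1/(2*J))*(-2) = -10 - 1/J)
(1/(-284216) - (W(M(-1))*(376 - 1*(-374)) + 2*151)) + 4559289 = (1/(-284216) - ((-10 - 1/(-1))*(376 - 1*(-374)) + 2*151)) + 4559289 = (-1/284216 - ((-10 - 1*(-1))*(376 + 374) + 302)) + 4559289 = (-1/284216 - ((-10 + 1)*750 + 302)) + 4559289 = (-1/284216 - (-9*750 + 302)) + 4559289 = (-1/284216 - (-6750 + 302)) + 4559289 = (-1/284216 - 1*(-6448)) + 4559289 = (-1/284216 + 6448) + 4559289 = 1832624767/284216 + 4559289 = 1297655507191/284216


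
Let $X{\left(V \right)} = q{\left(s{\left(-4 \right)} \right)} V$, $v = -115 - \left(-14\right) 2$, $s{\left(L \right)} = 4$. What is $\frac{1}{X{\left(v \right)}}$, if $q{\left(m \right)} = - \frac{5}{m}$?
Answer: $\frac{4}{435} \approx 0.0091954$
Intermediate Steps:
$v = -87$ ($v = -115 - -28 = -115 + 28 = -87$)
$X{\left(V \right)} = - \frac{5 V}{4}$ ($X{\left(V \right)} = - \frac{5}{4} V = \left(-5\right) \frac{1}{4} V = - \frac{5 V}{4}$)
$\frac{1}{X{\left(v \right)}} = \frac{1}{\left(- \frac{5}{4}\right) \left(-87\right)} = \frac{1}{\frac{435}{4}} = \frac{4}{435}$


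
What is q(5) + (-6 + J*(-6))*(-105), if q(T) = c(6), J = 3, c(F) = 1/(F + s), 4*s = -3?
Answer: 52924/21 ≈ 2520.2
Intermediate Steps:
s = -3/4 (s = (1/4)*(-3) = -3/4 ≈ -0.75000)
c(F) = 1/(-3/4 + F) (c(F) = 1/(F - 3/4) = 1/(-3/4 + F))
q(T) = 4/21 (q(T) = 4/(-3 + 4*6) = 4/(-3 + 24) = 4/21)
q(5) + (-6 + J*(-6))*(-105) = 4/21 + (-6 + 3*(-6))*(-105) = 4/21 + (-6 - 18)*(-105) = 4/21 - 24*(-105) = 4/21 + 2520 = 52924/21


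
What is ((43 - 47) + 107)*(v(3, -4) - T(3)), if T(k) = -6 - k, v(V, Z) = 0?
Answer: 927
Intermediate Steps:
((43 - 47) + 107)*(v(3, -4) - T(3)) = ((43 - 47) + 107)*(0 - (-6 - 1*3)) = (-4 + 107)*(0 - (-6 - 3)) = 103*(0 - 1*(-9)) = 103*(0 + 9) = 103*9 = 927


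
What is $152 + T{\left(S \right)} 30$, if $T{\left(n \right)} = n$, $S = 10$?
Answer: $452$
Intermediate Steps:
$152 + T{\left(S \right)} 30 = 152 + 10 \cdot 30 = 152 + 300 = 452$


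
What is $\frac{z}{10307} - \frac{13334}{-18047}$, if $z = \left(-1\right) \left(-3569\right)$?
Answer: $\frac{201843281}{186010429} \approx 1.0851$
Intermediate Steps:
$z = 3569$
$\frac{z}{10307} - \frac{13334}{-18047} = \frac{3569}{10307} - \frac{13334}{-18047} = 3569 \cdot \frac{1}{10307} - - \frac{13334}{18047} = \frac{3569}{10307} + \frac{13334}{18047} = \frac{201843281}{186010429}$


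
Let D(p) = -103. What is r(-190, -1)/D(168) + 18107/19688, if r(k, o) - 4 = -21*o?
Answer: 1372821/2027864 ≈ 0.67698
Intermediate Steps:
r(k, o) = 4 - 21*o
r(-190, -1)/D(168) + 18107/19688 = (4 - 21*(-1))/(-103) + 18107/19688 = (4 + 21)*(-1/103) + 18107*(1/19688) = 25*(-1/103) + 18107/19688 = -25/103 + 18107/19688 = 1372821/2027864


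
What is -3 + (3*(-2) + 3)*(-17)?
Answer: 48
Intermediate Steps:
-3 + (3*(-2) + 3)*(-17) = -3 + (-6 + 3)*(-17) = -3 - 3*(-17) = -3 + 51 = 48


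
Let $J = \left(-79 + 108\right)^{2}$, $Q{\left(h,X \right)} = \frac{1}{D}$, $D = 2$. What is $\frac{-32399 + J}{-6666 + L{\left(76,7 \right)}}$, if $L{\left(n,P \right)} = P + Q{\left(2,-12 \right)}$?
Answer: $\frac{63116}{13317} \approx 4.7395$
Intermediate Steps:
$Q{\left(h,X \right)} = \frac{1}{2}$
$J = 841$ ($J = 29^{2} = 841$)
$L{\left(n,P \right)} = \frac{1}{2} + P$ ($L{\left(n,P \right)} = P + \frac{1}{2} = \frac{1}{2} + P$)
$\frac{-32399 + J}{-6666 + L{\left(76,7 \right)}} = \frac{-32399 + 841}{-6666 + \left(\frac{1}{2} + 7\right)} = - \frac{31558}{-6666 + \frac{15}{2}} = - \frac{31558}{- \frac{13317}{2}} = \left(-31558\right) \left(- \frac{2}{13317}\right) = \frac{63116}{13317}$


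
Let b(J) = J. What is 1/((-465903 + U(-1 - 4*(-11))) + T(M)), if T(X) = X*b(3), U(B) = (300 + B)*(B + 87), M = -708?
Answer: -1/423437 ≈ -2.3616e-6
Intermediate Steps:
U(B) = (87 + B)*(300 + B) (U(B) = (300 + B)*(87 + B) = (87 + B)*(300 + B))
T(X) = 3*X (T(X) = X*3 = 3*X)
1/((-465903 + U(-1 - 4*(-11))) + T(M)) = 1/((-465903 + (26100 + (-1 - 4*(-11))² + 387*(-1 - 4*(-11)))) + 3*(-708)) = 1/((-465903 + (26100 + (-1 + 44)² + 387*(-1 + 44))) - 2124) = 1/((-465903 + (26100 + 43² + 387*43)) - 2124) = 1/((-465903 + (26100 + 1849 + 16641)) - 2124) = 1/((-465903 + 44590) - 2124) = 1/(-421313 - 2124) = 1/(-423437) = -1/423437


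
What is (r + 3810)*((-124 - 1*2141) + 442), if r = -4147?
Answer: 614351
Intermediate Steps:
(r + 3810)*((-124 - 1*2141) + 442) = (-4147 + 3810)*((-124 - 1*2141) + 442) = -337*((-124 - 2141) + 442) = -337*(-2265 + 442) = -337*(-1823) = 614351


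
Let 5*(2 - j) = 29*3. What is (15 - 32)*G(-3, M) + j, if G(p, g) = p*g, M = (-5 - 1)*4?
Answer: -6197/5 ≈ -1239.4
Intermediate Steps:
j = -77/5 (j = 2 - 29*3/5 = 2 - ⅕*87 = 2 - 87/5 = -77/5 ≈ -15.400)
M = -24 (M = -6*4 = -24)
G(p, g) = g*p
(15 - 32)*G(-3, M) + j = (15 - 32)*(-24*(-3)) - 77/5 = -17*72 - 77/5 = -1224 - 77/5 = -6197/5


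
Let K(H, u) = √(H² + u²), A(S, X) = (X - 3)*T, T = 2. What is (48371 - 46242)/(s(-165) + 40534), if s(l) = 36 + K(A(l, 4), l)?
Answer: 86373530/1645897671 - 2129*√27229/1645897671 ≈ 0.052265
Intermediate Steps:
A(S, X) = -6 + 2*X (A(S, X) = (X - 3)*2 = (-3 + X)*2 = -6 + 2*X)
s(l) = 36 + √(4 + l²) (s(l) = 36 + √((-6 + 2*4)² + l²) = 36 + √((-6 + 8)² + l²) = 36 + √(2² + l²) = 36 + √(4 + l²))
(48371 - 46242)/(s(-165) + 40534) = (48371 - 46242)/((36 + √(4 + (-165)²)) + 40534) = 2129/((36 + √(4 + 27225)) + 40534) = 2129/((36 + √27229) + 40534) = 2129/(40570 + √27229)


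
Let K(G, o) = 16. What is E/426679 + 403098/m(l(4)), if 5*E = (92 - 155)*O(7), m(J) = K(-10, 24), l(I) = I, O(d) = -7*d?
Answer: 429983653551/17067160 ≈ 25194.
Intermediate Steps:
m(J) = 16
E = 3087/5 (E = ((92 - 155)*(-7*7))/5 = (-63*(-49))/5 = (⅕)*3087 = 3087/5 ≈ 617.40)
E/426679 + 403098/m(l(4)) = (3087/5)/426679 + 403098/16 = (3087/5)*(1/426679) + 403098*(1/16) = 3087/2133395 + 201549/8 = 429983653551/17067160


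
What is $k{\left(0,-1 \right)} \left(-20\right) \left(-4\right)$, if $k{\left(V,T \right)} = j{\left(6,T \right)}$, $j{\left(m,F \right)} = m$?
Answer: $480$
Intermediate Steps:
$k{\left(V,T \right)} = 6$
$k{\left(0,-1 \right)} \left(-20\right) \left(-4\right) = 6 \left(-20\right) \left(-4\right) = \left(-120\right) \left(-4\right) = 480$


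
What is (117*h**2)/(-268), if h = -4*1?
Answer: -468/67 ≈ -6.9851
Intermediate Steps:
h = -4
(117*h**2)/(-268) = (117*(-4)**2)/(-268) = (117*16)*(-1/268) = 1872*(-1/268) = -468/67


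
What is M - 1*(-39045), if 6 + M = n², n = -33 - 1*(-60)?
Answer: 39768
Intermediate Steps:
n = 27 (n = -33 + 60 = 27)
M = 723 (M = -6 + 27² = -6 + 729 = 723)
M - 1*(-39045) = 723 - 1*(-39045) = 723 + 39045 = 39768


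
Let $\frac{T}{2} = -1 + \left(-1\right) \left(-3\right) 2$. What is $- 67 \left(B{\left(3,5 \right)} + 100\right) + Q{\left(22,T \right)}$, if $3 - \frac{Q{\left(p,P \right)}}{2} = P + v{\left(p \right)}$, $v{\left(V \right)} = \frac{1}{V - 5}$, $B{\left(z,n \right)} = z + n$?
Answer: $- \frac{123252}{17} \approx -7250.1$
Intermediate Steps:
$B{\left(z,n \right)} = n + z$
$T = 10$ ($T = 2 \left(-1 + \left(-1\right) \left(-3\right) 2\right) = 2 \left(-1 + 3 \cdot 2\right) = 2 \left(-1 + 6\right) = 2 \cdot 5 = 10$)
$v{\left(V \right)} = \frac{1}{-5 + V}$
$Q{\left(p,P \right)} = 6 - 2 P - \frac{2}{-5 + p}$ ($Q{\left(p,P \right)} = 6 - 2 \left(P + \frac{1}{-5 + p}\right) = 6 - \left(2 P + \frac{2}{-5 + p}\right) = 6 - 2 P - \frac{2}{-5 + p}$)
$- 67 \left(B{\left(3,5 \right)} + 100\right) + Q{\left(22,T \right)} = - 67 \left(\left(5 + 3\right) + 100\right) + \frac{2 \left(-1 + \left(-5 + 22\right) \left(3 - 10\right)\right)}{-5 + 22} = - 67 \left(8 + 100\right) + \frac{2 \left(-1 + 17 \left(3 - 10\right)\right)}{17} = \left(-67\right) 108 + 2 \cdot \frac{1}{17} \left(-1 + 17 \left(-7\right)\right) = -7236 + 2 \cdot \frac{1}{17} \left(-1 - 119\right) = -7236 + 2 \cdot \frac{1}{17} \left(-120\right) = -7236 - \frac{240}{17} = - \frac{123252}{17}$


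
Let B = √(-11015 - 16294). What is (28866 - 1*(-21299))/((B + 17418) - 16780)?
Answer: 32005270/434353 - 50165*I*√27309/434353 ≈ 73.685 - 19.086*I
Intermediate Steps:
B = I*√27309 (B = √(-27309) = I*√27309 ≈ 165.25*I)
(28866 - 1*(-21299))/((B + 17418) - 16780) = (28866 - 1*(-21299))/((I*√27309 + 17418) - 16780) = (28866 + 21299)/((17418 + I*√27309) - 16780) = 50165/(638 + I*√27309)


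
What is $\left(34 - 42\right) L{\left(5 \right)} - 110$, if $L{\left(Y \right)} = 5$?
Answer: $-150$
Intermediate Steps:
$\left(34 - 42\right) L{\left(5 \right)} - 110 = \left(34 - 42\right) 5 - 110 = \left(-8\right) 5 - 110 = -40 - 110 = -150$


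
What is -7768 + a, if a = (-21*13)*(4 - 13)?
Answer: -5311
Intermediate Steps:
a = 2457 (a = -273*(-9) = 2457)
-7768 + a = -7768 + 2457 = -5311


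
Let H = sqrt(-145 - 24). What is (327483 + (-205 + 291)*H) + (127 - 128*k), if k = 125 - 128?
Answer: 327994 + 1118*I ≈ 3.2799e+5 + 1118.0*I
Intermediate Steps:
k = -3
H = 13*I (H = sqrt(-169) = 13*I ≈ 13.0*I)
(327483 + (-205 + 291)*H) + (127 - 128*k) = (327483 + (-205 + 291)*(13*I)) + (127 - 128*(-3)) = (327483 + 86*(13*I)) + (127 + 384) = (327483 + 1118*I) + 511 = 327994 + 1118*I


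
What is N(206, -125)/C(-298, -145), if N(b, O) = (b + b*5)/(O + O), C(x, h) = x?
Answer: 309/18625 ≈ 0.016591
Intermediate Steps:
N(b, O) = 3*b/O (N(b, O) = (b + 5*b)/((2*O)) = (6*b)*(1/(2*O)) = 3*b/O)
N(206, -125)/C(-298, -145) = (3*206/(-125))/(-298) = (3*206*(-1/125))*(-1/298) = -618/125*(-1/298) = 309/18625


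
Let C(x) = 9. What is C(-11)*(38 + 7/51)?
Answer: 5835/17 ≈ 343.24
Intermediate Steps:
C(-11)*(38 + 7/51) = 9*(38 + 7/51) = 9*(1945/51) = 5835/17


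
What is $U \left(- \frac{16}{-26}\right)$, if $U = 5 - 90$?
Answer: $- \frac{680}{13} \approx -52.308$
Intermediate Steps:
$U = -85$ ($U = 5 - 90 = -85$)
$U \left(- \frac{16}{-26}\right) = - 85 \left(- \frac{16}{-26}\right) = - 85 \left(\left(-16\right) \left(- \frac{1}{26}\right)\right) = \left(-85\right) \frac{8}{13} = - \frac{680}{13}$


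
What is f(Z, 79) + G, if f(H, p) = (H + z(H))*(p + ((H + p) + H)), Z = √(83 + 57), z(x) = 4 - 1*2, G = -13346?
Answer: -12750 + 324*√35 ≈ -10833.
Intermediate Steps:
z(x) = 2 (z(x) = 4 - 2 = 2)
Z = 2*√35 (Z = √140 = 2*√35 ≈ 11.832)
f(H, p) = (2 + H)*(2*H + 2*p) (f(H, p) = (H + 2)*(p + ((H + p) + H)) = (2 + H)*(p + (p + 2*H)) = (2 + H)*(2*H + 2*p))
f(Z, 79) + G = (2*(2*√35)² + 4*(2*√35) + 4*79 + 2*(2*√35)*79) - 13346 = (2*140 + 8*√35 + 316 + 316*√35) - 13346 = (280 + 8*√35 + 316 + 316*√35) - 13346 = (596 + 324*√35) - 13346 = -12750 + 324*√35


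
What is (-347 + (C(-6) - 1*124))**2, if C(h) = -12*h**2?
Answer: 815409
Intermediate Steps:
(-347 + (C(-6) - 1*124))**2 = (-347 + (-12*(-6)**2 - 1*124))**2 = (-347 + (-12*36 - 124))**2 = (-347 + (-432 - 124))**2 = (-347 - 556)**2 = (-903)**2 = 815409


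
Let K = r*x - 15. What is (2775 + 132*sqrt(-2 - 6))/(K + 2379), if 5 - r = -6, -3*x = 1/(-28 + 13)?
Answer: 124875/106391 + 11880*I*sqrt(2)/106391 ≈ 1.1737 + 0.15792*I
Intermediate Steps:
x = 1/45 (x = -1/(3*(-28 + 13)) = -1/3/(-15) = -1/3*(-1/15) = 1/45 ≈ 0.022222)
r = 11 (r = 5 - 1*(-6) = 5 + 6 = 11)
K = -664/45 (K = 11*(1/45) - 15 = 11/45 - 15 = -664/45 ≈ -14.756)
(2775 + 132*sqrt(-2 - 6))/(K + 2379) = (2775 + 132*sqrt(-2 - 6))/(-664/45 + 2379) = (2775 + 132*sqrt(-8))/(106391/45) = (2775 + 132*(2*I*sqrt(2)))*(45/106391) = (2775 + 264*I*sqrt(2))*(45/106391) = 124875/106391 + 11880*I*sqrt(2)/106391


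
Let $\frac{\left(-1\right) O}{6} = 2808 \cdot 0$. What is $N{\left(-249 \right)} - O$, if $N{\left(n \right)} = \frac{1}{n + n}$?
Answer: $- \frac{1}{498} \approx -0.002008$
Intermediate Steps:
$N{\left(n \right)} = \frac{1}{2 n}$
$O = 0$ ($O = - 6 \cdot 2808 \cdot 0 = \left(-6\right) 0 = 0$)
$N{\left(-249 \right)} - O = \frac{1}{2 \left(-249\right)} - 0 = \frac{1}{2} \left(- \frac{1}{249}\right) + 0 = - \frac{1}{498} + 0 = - \frac{1}{498}$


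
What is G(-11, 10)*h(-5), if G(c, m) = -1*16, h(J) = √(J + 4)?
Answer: -16*I ≈ -16.0*I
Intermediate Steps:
h(J) = √(4 + J)
G(c, m) = -16
G(-11, 10)*h(-5) = -16*√(4 - 5) = -16*I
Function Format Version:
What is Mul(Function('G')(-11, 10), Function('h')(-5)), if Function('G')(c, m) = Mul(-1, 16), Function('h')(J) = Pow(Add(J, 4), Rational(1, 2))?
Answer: Mul(-16, I) ≈ Mul(-16.000, I)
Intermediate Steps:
Function('h')(J) = Pow(Add(4, J), Rational(1, 2))
Function('G')(c, m) = -16
Mul(Function('G')(-11, 10), Function('h')(-5)) = Mul(-16, Pow(Add(4, -5), Rational(1, 2))) = Mul(-16, Pow(-1, Rational(1, 2))) = Mul(-16, I)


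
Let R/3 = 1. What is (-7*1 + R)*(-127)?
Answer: 508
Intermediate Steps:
R = 3 (R = 3*1 = 3)
(-7*1 + R)*(-127) = (-7*1 + 3)*(-127) = (-7 + 3)*(-127) = -4*(-127) = 508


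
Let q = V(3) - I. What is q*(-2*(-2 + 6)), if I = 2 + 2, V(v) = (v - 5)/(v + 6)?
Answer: 304/9 ≈ 33.778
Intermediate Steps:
V(v) = (-5 + v)/(6 + v)
I = 4
q = -38/9 (q = (-5 + 3)/(6 + 3) - 1*4 = -2/9 - 4 = -38/9 ≈ -4.2222)
q*(-2*(-2 + 6)) = -(-76)*(-2 + 6)/9 = -(-76)*4/9 = -38/9*(-8) = 304/9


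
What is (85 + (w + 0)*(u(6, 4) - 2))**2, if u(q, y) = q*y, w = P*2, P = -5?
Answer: 18225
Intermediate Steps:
w = -10 (w = -5*2 = -10)
(85 + (w + 0)*(u(6, 4) - 2))**2 = (85 + (-10 + 0)*(6*4 - 2))**2 = (85 - 10*(24 - 2))**2 = (85 - 10*22)**2 = (85 - 220)**2 = (-135)**2 = 18225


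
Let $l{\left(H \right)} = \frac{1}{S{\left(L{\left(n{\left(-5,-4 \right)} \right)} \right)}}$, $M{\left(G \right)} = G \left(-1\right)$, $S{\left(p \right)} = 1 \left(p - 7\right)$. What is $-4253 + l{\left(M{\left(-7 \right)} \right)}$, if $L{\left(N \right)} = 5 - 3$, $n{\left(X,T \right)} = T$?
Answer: $- \frac{21266}{5} \approx -4253.2$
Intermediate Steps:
$L{\left(N \right)} = 2$
$S{\left(p \right)} = -7 + p$ ($S{\left(p \right)} = 1 \left(-7 + p\right) = -7 + p$)
$M{\left(G \right)} = - G$
$l{\left(H \right)} = - \frac{1}{5}$ ($l{\left(H \right)} = \frac{1}{-7 + 2} = \frac{1}{-5} = - \frac{1}{5}$)
$-4253 + l{\left(M{\left(-7 \right)} \right)} = -4253 - \frac{1}{5} = - \frac{21266}{5}$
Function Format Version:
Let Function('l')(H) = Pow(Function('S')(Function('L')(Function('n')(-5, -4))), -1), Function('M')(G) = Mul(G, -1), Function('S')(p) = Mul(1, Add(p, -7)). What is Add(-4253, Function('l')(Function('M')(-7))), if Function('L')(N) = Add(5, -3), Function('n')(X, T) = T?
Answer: Rational(-21266, 5) ≈ -4253.2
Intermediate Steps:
Function('L')(N) = 2
Function('S')(p) = Add(-7, p) (Function('S')(p) = Mul(1, Add(-7, p)) = Add(-7, p))
Function('M')(G) = Mul(-1, G)
Function('l')(H) = Rational(-1, 5) (Function('l')(H) = Pow(Add(-7, 2), -1) = Pow(-5, -1) = Rational(-1, 5))
Add(-4253, Function('l')(Function('M')(-7))) = Add(-4253, Rational(-1, 5)) = Rational(-21266, 5)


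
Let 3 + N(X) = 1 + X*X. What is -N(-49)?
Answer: -2399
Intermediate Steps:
N(X) = -2 + X² (N(X) = -3 + (1 + X*X) = -3 + (1 + X²) = -2 + X²)
-N(-49) = -(-2 + (-49)²) = -(-2 + 2401) = -1*2399 = -2399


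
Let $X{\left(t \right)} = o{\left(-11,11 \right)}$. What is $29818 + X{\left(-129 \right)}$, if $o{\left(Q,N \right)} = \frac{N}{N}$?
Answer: $29819$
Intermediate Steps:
$o{\left(Q,N \right)} = 1$
$X{\left(t \right)} = 1$
$29818 + X{\left(-129 \right)} = 29818 + 1 = 29819$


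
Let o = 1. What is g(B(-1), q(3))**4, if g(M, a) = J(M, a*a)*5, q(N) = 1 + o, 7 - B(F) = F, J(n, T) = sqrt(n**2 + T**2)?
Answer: 4000000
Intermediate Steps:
J(n, T) = sqrt(T**2 + n**2)
B(F) = 7 - F
q(N) = 2 (q(N) = 1 + 1 = 2)
g(M, a) = 5*sqrt(M**2 + a**4) (g(M, a) = sqrt((a*a)**2 + M**2)*5 = sqrt((a**2)**2 + M**2)*5 = sqrt(a**4 + M**2)*5 = sqrt(M**2 + a**4)*5 = 5*sqrt(M**2 + a**4))
g(B(-1), q(3))**4 = (5*sqrt((7 - 1*(-1))**2 + 2**4))**4 = (5*sqrt((7 + 1)**2 + 16))**4 = (5*sqrt(8**2 + 16))**4 = (5*sqrt(64 + 16))**4 = (5*sqrt(80))**4 = (5*(4*sqrt(5)))**4 = (20*sqrt(5))**4 = 4000000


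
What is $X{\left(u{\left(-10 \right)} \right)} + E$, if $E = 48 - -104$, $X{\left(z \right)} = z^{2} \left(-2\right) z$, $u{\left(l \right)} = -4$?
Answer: $280$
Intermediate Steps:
$X{\left(z \right)} = - 2 z^{3}$ ($X{\left(z \right)} = - 2 z^{2} z = - 2 z^{3}$)
$E = 152$ ($E = 48 + 104 = 152$)
$X{\left(u{\left(-10 \right)} \right)} + E = - 2 \left(-4\right)^{3} + 152 = \left(-2\right) \left(-64\right) + 152 = 128 + 152 = 280$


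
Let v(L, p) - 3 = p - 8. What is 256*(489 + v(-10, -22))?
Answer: 118272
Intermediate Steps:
v(L, p) = -5 + p (v(L, p) = 3 + (p - 8) = 3 + (-8 + p) = -5 + p)
256*(489 + v(-10, -22)) = 256*(489 + (-5 - 22)) = 256*(489 - 27) = 256*462 = 118272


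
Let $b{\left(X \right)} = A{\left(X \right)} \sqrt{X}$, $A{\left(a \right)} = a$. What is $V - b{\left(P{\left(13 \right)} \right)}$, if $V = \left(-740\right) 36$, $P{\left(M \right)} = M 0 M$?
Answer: $-26640$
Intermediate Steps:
$P{\left(M \right)} = 0$ ($P{\left(M \right)} = 0 M = 0$)
$b{\left(X \right)} = X^{\frac{3}{2}}$ ($b{\left(X \right)} = X \sqrt{X} = X^{\frac{3}{2}}$)
$V = -26640$
$V - b{\left(P{\left(13 \right)} \right)} = -26640 - 0^{\frac{3}{2}} = -26640 - 0 = -26640 + 0 = -26640$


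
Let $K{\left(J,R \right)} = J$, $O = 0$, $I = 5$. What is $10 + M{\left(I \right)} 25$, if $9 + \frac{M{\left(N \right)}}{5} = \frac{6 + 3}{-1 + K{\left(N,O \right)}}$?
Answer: $- \frac{3335}{4} \approx -833.75$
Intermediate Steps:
$M{\left(N \right)} = -45 + \frac{45}{-1 + N}$ ($M{\left(N \right)} = -45 + 5 \frac{6 + 3}{-1 + N} = -45 + 5 \frac{9}{-1 + N} = -45 + \frac{45}{-1 + N}$)
$10 + M{\left(I \right)} 25 = 10 + \frac{45 \left(2 - 5\right)}{-1 + 5} \cdot 25 = 10 + \frac{45 \left(2 - 5\right)}{4} \cdot 25 = 10 + 45 \cdot \frac{1}{4} \left(-3\right) 25 = 10 - \frac{3375}{4} = - \frac{3335}{4}$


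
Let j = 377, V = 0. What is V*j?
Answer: 0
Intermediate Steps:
V*j = 0*377 = 0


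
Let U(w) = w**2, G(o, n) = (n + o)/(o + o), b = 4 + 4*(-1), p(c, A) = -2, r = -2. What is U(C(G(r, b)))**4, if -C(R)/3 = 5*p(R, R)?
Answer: 656100000000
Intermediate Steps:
b = 0 (b = 4 - 4 = 0)
G(o, n) = (n + o)/(2*o) (G(o, n) = (n + o)/((2*o)) = (n + o)*(1/(2*o)) = (n + o)/(2*o))
C(R) = 30 (C(R) = -15*(-2) = -3*(-10) = 30)
U(C(G(r, b)))**4 = (30**2)**4 = 900**4 = 656100000000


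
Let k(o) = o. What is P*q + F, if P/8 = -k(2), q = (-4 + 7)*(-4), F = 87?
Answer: 279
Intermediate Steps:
q = -12 (q = 3*(-4) = -12)
P = -16 (P = 8*(-1*2) = 8*(-2) = -16)
P*q + F = -16*(-12) + 87 = 192 + 87 = 279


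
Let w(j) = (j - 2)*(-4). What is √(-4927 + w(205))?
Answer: I*√5739 ≈ 75.756*I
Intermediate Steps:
w(j) = 8 - 4*j (w(j) = (-2 + j)*(-4) = 8 - 4*j)
√(-4927 + w(205)) = √(-4927 + (8 - 4*205)) = √(-4927 + (8 - 820)) = √(-4927 - 812) = √(-5739) = I*√5739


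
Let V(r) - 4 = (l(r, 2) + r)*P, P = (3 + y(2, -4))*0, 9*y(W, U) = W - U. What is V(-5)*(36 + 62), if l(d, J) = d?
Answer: 392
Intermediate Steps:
y(W, U) = -U/9 + W/9 (y(W, U) = (W - U)/9 = -U/9 + W/9)
P = 0 (P = (3 + (-⅑*(-4) + (⅑)*2))*0 = (3 + (4/9 + 2/9))*0 = (3 + ⅔)*0 = (11/3)*0 = 0)
V(r) = 4 (V(r) = 4 + (r + r)*0 = 4 + (2*r)*0 = 4 + 0 = 4)
V(-5)*(36 + 62) = 4*(36 + 62) = 4*98 = 392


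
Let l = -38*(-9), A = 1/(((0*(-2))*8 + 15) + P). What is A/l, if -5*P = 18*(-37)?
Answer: 5/253422 ≈ 1.9730e-5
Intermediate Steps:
P = 666/5 (P = -18*(-37)/5 = -1/5*(-666) = 666/5 ≈ 133.20)
A = 5/741 (A = 1/(((0*(-2))*8 + 15) + 666/5) = 1/((0*8 + 15) + 666/5) = 1/((0 + 15) + 666/5) = 1/(15 + 666/5) = 1/(741/5) = 5/741 ≈ 0.0067476)
l = 342
A/l = (5/741)/342 = (5/741)*(1/342) = 5/253422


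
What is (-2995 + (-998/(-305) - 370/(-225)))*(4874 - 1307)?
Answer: -9759049231/915 ≈ -1.0666e+7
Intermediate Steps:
(-2995 + (-998/(-305) - 370/(-225)))*(4874 - 1307) = (-2995 + (-998*(-1/305) - 370*(-1/225)))*3567 = (-2995 + (998/305 + 74/45))*3567 = (-2995 + 13496/2745)*3567 = -8207779/2745*3567 = -9759049231/915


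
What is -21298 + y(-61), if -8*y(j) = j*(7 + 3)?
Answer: -84887/4 ≈ -21222.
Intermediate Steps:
y(j) = -5*j/4 (y(j) = -j*(7 + 3)/8 = -j*10/8 = -5*j/4)
-21298 + y(-61) = -21298 - 5/4*(-61) = -21298 + 305/4 = -84887/4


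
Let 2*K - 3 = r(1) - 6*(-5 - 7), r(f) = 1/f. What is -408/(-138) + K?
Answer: 942/23 ≈ 40.957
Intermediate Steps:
K = 38 (K = 3/2 + (1/1 - 6*(-5 - 7))/2 = 3/2 + (1 - 6*(-12))/2 = 3/2 + (1 - 1*(-72))/2 = 3/2 + (1 + 72)/2 = 3/2 + (½)*73 = 3/2 + 73/2 = 38)
-408/(-138) + K = -408/(-138) + 38 = -408*(-1/138) + 38 = 68/23 + 38 = 942/23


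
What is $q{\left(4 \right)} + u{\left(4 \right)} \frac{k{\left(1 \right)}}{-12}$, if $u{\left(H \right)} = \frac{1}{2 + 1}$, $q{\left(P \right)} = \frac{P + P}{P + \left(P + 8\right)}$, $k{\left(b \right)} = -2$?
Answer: $\frac{5}{9} \approx 0.55556$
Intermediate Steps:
$q{\left(P \right)} = \frac{2 P}{8 + 2 P}$ ($q{\left(P \right)} = \frac{2 P}{P + \left(8 + P\right)} = \frac{2 P}{8 + 2 P}$)
$u{\left(H \right)} = \frac{1}{3}$
$q{\left(4 \right)} + u{\left(4 \right)} \frac{k{\left(1 \right)}}{-12} = \frac{4}{4 + 4} + \frac{\left(-2\right) \frac{1}{-12}}{3} = \frac{4}{8} + \frac{\left(-2\right) \left(- \frac{1}{12}\right)}{3} = 4 \cdot \frac{1}{8} + \frac{1}{3} \cdot \frac{1}{6} = \frac{1}{2} + \frac{1}{18} = \frac{5}{9}$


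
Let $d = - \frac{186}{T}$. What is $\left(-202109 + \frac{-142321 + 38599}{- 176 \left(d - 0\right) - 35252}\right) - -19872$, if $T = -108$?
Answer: $- \frac{29157088777}{159998} \approx -1.8223 \cdot 10^{5}$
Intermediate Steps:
$d = \frac{31}{18}$ ($d = - \frac{186}{-108} = \left(-186\right) \left(- \frac{1}{108}\right) = \frac{31}{18} \approx 1.7222$)
$\left(-202109 + \frac{-142321 + 38599}{- 176 \left(d - 0\right) - 35252}\right) - -19872 = \left(-202109 + \frac{-142321 + 38599}{- 176 \left(\frac{31}{18} - 0\right) - 35252}\right) - -19872 = \left(-202109 - \frac{103722}{- 176 \left(\frac{31}{18} + 0\right) - 35252}\right) + 19872 = \left(-202109 - \frac{103722}{\left(-176\right) \frac{31}{18} - 35252}\right) + 19872 = \left(-202109 - \frac{103722}{- \frac{2728}{9} - 35252}\right) + 19872 = \left(-202109 - \frac{103722}{- \frac{319996}{9}}\right) + 19872 = \left(-202109 - - \frac{466749}{159998}\right) + 19872 = \left(-202109 + \frac{466749}{159998}\right) + 19872 = - \frac{32336569033}{159998} + 19872 = - \frac{29157088777}{159998}$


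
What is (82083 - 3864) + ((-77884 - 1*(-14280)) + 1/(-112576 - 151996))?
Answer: 3866719779/264572 ≈ 14615.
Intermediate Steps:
(82083 - 3864) + ((-77884 - 1*(-14280)) + 1/(-112576 - 151996)) = 78219 + ((-77884 + 14280) + 1/(-264572)) = 78219 + (-63604 - 1/264572) = 78219 - 16827837489/264572 = 3866719779/264572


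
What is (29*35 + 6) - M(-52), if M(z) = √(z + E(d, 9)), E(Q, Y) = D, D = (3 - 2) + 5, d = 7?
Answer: 1021 - I*√46 ≈ 1021.0 - 6.7823*I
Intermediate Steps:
D = 6 (D = 1 + 5 = 6)
E(Q, Y) = 6
M(z) = √(6 + z) (M(z) = √(z + 6) = √(6 + z))
(29*35 + 6) - M(-52) = (29*35 + 6) - √(6 - 52) = (1015 + 6) - √(-46) = 1021 - I*√46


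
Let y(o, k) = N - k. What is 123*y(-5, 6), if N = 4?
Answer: -246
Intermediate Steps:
y(o, k) = 4 - k
123*y(-5, 6) = 123*(4 - 1*6) = 123*(4 - 6) = 123*(-2) = -246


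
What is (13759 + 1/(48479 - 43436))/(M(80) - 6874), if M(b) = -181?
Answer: -69386638/35578365 ≈ -1.9502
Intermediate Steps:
(13759 + 1/(48479 - 43436))/(M(80) - 6874) = (13759 + 1/(48479 - 43436))/(-181 - 6874) = (13759 + 1/5043)/(-7055) = (13759 + 1/5043)*(-1/7055) = (69386638/5043)*(-1/7055) = -69386638/35578365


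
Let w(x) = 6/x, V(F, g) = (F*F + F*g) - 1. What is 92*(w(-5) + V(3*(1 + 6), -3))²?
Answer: 324818972/25 ≈ 1.2993e+7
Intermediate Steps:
V(F, g) = -1 + F² + F*g (V(F, g) = (F² + F*g) - 1 = -1 + F² + F*g)
92*(w(-5) + V(3*(1 + 6), -3))² = 92*(6/(-5) + (-1 + (3*(1 + 6))² + (3*(1 + 6))*(-3)))² = 92*(6*(-⅕) + (-1 + (3*7)² + (3*7)*(-3)))² = 92*(-6/5 + (-1 + 21² + 21*(-3)))² = 92*(-6/5 + (-1 + 441 - 63))² = 92*(-6/5 + 377)² = 92*(1879/5)² = 92*(3530641/25) = 324818972/25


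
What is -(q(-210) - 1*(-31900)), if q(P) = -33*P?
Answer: -38830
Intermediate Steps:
-(q(-210) - 1*(-31900)) = -(-33*(-210) - 1*(-31900)) = -(6930 + 31900) = -1*38830 = -38830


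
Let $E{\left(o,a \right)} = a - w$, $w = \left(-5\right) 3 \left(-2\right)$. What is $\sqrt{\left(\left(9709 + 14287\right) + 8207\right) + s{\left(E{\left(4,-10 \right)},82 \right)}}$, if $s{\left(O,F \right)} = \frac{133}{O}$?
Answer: $\frac{\sqrt{12879870}}{20} \approx 179.44$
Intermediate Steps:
$w = 30$ ($w = \left(-15\right) \left(-2\right) = 30$)
$E{\left(o,a \right)} = -30 + a$ ($E{\left(o,a \right)} = a - 30 = -30 + a$)
$\sqrt{\left(\left(9709 + 14287\right) + 8207\right) + s{\left(E{\left(4,-10 \right)},82 \right)}} = \sqrt{\left(\left(9709 + 14287\right) + 8207\right) + \frac{133}{-30 - 10}} = \sqrt{\left(23996 + 8207\right) + \frac{133}{-40}} = \sqrt{32203 + 133 \left(- \frac{1}{40}\right)} = \sqrt{32203 - \frac{133}{40}} = \sqrt{\frac{1287987}{40}} = \frac{\sqrt{12879870}}{20}$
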